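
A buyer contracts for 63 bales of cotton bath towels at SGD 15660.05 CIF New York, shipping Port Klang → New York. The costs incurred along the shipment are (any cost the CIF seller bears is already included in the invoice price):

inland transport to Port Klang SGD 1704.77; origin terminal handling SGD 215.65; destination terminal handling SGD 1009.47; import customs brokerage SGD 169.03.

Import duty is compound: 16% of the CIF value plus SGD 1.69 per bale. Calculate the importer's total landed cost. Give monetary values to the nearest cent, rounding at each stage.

CIF: the seller pays costs through ocean freight and marine insurance to the destination port.
Already in the invoice (seller's account under CIF): inland to port, origin terminal — exclude.
The CIF price already equals the CIF value: 15660.05
Ad valorem component: 15660.05 × 16% = 2505.61
Specific component: 63 × 1.69 = 106.47
Import duty = 2505.61 + 106.47 = 2612.08
Buyer bears: destination terminal 1009.47 + brokerage 169.03 + duty 2612.08 = 3790.58
Landed cost = invoice 15660.05 + 3790.58 = 19450.63

Total landed cost: SGD 19450.63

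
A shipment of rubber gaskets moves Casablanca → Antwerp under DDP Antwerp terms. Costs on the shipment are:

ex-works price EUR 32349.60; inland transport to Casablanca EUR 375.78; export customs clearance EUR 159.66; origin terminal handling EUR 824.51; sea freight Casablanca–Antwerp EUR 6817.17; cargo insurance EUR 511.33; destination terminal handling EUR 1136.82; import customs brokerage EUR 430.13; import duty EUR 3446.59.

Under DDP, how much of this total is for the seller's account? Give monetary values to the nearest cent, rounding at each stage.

Seller's account: EUR 46051.59

DDP: the seller bears all costs including import duty.
Seller's account: goods 32349.60 + inland to port 375.78 + export clearance 159.66 + origin terminal 824.51 + freight 6817.17 + insurance 511.33 + destination terminal 1136.82 + brokerage 430.13 + duty 3446.59 = 46051.59
Buyer's account: 0.00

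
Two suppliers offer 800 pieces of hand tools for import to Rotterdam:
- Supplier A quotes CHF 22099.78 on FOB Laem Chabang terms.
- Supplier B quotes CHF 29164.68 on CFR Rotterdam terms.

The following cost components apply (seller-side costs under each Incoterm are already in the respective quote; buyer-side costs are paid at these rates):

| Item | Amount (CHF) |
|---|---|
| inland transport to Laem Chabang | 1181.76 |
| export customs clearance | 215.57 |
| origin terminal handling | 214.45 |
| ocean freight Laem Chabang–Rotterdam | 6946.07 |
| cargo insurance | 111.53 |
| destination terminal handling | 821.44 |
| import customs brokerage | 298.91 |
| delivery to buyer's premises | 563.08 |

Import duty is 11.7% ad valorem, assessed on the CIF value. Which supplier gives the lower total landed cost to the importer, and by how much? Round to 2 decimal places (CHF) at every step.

Supplier A (FOB):
CIF value = FOB price + freight + insurance = 22099.78 + 6946.07 + 111.53 = 29157.38
Import duty = 29157.38 × 11.7% = 3411.41
Buyer bears (A): 6946.07 + 111.53 + 821.44 + 298.91 + 563.08 = 8741.03
Landed cost (A) = invoice 22099.78 + 8741.03 + duty 3411.41 = 34252.22
Supplier B (CFR):
CIF value = CFR price + insurance = 29164.68 + 111.53 = 29276.21
Import duty = 29276.21 × 11.7% = 3425.32
Buyer bears (B): 111.53 + 821.44 + 298.91 + 563.08 = 1794.96
Landed cost (B) = invoice 29164.68 + 1794.96 + duty 3425.32 = 34384.96
Difference = |34252.22 − 34384.96| = 132.74

Supplier A is cheaper by CHF 132.74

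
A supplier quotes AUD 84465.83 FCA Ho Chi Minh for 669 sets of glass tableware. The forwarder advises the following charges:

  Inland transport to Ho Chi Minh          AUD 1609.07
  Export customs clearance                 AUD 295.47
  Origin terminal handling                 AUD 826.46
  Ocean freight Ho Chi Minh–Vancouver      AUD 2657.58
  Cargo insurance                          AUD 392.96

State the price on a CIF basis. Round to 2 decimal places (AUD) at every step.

Not relevant to the conversion: export clearance, inland to port — on the seller under both FCA and CIF; already in the FCA price and stays in the CIF price.
From FCA to CIF, the seller additionally bears: origin terminal, freight, insurance.
CIF price = 84465.83 + 826.46 + 2657.58 + 392.96 = 88342.83

CIF price: AUD 88342.83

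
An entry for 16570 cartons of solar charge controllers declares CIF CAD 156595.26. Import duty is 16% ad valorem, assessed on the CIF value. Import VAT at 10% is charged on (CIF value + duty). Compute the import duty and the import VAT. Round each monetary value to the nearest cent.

Import duty = 156595.26 × 16% = 25055.24
VAT base = CIF + duty = 156595.26 + 25055.24 = 181650.50
Import VAT = 181650.50 × 10% = 18165.05

Import duty: CAD 25055.24; import VAT: CAD 18165.05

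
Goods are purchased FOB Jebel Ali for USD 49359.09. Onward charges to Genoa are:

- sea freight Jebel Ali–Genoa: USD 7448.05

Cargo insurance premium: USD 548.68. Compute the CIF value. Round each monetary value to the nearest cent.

CIF value: USD 57355.82

CIF = FOB price + freight + insurance
CIF = 49359.09 + 7448.05 + 548.68 = 57355.82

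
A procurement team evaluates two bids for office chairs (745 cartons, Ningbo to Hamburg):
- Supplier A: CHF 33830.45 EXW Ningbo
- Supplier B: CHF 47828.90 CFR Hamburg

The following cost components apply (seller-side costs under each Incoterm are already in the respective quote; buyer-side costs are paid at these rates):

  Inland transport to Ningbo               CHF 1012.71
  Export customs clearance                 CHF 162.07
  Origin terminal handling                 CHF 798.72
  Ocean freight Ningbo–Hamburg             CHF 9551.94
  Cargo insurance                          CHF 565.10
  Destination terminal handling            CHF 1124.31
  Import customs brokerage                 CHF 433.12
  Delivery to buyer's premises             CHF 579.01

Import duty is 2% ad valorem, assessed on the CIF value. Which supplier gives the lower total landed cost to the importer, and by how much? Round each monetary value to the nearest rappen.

Supplier A (EXW):
CIF value = EXW price + inland to port + export clearance + origin terminal + freight + insurance = 33830.45 + 1012.71 + 162.07 + 798.72 + 9551.94 + 565.10 = 45920.99
Import duty = 45920.99 × 2% = 918.42
Buyer bears (A): 1012.71 + 162.07 + 798.72 + 9551.94 + 565.10 + 1124.31 + 433.12 + 579.01 = 14226.98
Landed cost (A) = invoice 33830.45 + 14226.98 + duty 918.42 = 48975.85
Supplier B (CFR):
CIF value = CFR price + insurance = 47828.90 + 565.10 = 48394.00
Import duty = 48394.00 × 2% = 967.88
Buyer bears (B): 565.10 + 1124.31 + 433.12 + 579.01 = 2701.54
Landed cost (B) = invoice 47828.90 + 2701.54 + duty 967.88 = 51498.32
Difference = |48975.85 − 51498.32| = 2522.47

Supplier A is cheaper by CHF 2522.47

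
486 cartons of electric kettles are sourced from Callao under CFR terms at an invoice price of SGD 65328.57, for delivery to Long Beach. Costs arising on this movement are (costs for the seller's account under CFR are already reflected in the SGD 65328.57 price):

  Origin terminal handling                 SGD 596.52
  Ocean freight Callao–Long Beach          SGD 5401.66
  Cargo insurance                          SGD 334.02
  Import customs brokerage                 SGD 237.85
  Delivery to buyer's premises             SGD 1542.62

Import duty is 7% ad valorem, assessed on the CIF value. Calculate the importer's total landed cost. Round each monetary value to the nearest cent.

CFR: the seller pays costs through ocean freight to the destination port, but not insurance.
Already in the invoice (seller's account under CFR): origin terminal, freight — exclude.
CIF value = CFR price + insurance = 65328.57 + 334.02 = 65662.59
Import duty = 65662.59 × 7% = 4596.38
Buyer bears: insurance 334.02 + brokerage 237.85 + delivery 1542.62 + duty 4596.38 = 6710.87
Landed cost = invoice 65328.57 + 6710.87 = 72039.44

Total landed cost: SGD 72039.44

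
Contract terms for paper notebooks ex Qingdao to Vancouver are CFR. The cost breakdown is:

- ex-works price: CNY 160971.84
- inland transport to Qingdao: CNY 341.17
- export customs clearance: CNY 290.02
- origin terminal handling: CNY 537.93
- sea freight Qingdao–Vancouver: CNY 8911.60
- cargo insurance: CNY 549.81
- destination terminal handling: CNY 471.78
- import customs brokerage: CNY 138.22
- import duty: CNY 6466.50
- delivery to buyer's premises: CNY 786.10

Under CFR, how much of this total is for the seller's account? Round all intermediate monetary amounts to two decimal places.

CFR: the seller pays costs through ocean freight to the destination port, but not insurance.
Seller's account: goods 160971.84 + inland to port 341.17 + export clearance 290.02 + origin terminal 537.93 + freight 8911.60 = 171052.56
Buyer's account: insurance 549.81 + destination terminal 471.78 + brokerage 138.22 + duty 6466.50 + delivery 786.10 = 8412.41

Seller's account: CNY 171052.56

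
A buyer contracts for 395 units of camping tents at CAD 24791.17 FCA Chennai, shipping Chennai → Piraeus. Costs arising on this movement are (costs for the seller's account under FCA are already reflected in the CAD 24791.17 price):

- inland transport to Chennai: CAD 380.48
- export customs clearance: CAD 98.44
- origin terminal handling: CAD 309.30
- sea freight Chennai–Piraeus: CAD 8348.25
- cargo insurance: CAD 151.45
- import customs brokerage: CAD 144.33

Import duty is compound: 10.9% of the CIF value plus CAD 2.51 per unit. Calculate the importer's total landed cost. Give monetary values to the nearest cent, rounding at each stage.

FCA: the seller delivers export-cleared goods to the carrier; the buyer bears costs from that point.
Already in the invoice (seller's account under FCA): inland to port, export clearance — exclude.
CIF value = FCA price + origin terminal + freight + insurance = 24791.17 + 309.30 + 8348.25 + 151.45 = 33600.17
Ad valorem component: 33600.17 × 10.9% = 3662.42
Specific component: 395 × 2.51 = 991.45
Import duty = 3662.42 + 991.45 = 4653.87
Buyer bears: origin terminal 309.30 + freight 8348.25 + insurance 151.45 + brokerage 144.33 + duty 4653.87 = 13607.20
Landed cost = invoice 24791.17 + 13607.20 = 38398.37

Total landed cost: CAD 38398.37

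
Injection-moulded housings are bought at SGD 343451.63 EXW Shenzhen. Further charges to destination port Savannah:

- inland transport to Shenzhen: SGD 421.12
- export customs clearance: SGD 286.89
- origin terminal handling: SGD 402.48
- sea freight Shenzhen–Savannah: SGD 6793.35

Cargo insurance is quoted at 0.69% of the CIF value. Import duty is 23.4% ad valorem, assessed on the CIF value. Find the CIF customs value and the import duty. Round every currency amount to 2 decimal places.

CIF value: SGD 353796.67; import duty: SGD 82788.42

Let C be the CIF value. C = EXW price + pre-shipment costs + freight + 0.69% × C
C − 0.69% × C = 343451.63 + 421.12 + 286.89 + 402.48 + 6793.35
0.9931 × C = 351355.47
C = 351355.47 / 0.9931 = 353796.67
Insurance premium = 0.69% × 353796.67 = 2441.20
Import duty = 353796.67 × 23.4% = 82788.42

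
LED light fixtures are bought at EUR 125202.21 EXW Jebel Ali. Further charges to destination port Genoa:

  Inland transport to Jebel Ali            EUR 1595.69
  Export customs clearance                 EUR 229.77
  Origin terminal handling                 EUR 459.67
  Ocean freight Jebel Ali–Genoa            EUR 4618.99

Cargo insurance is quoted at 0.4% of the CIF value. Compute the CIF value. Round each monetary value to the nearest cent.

CIF value: EUR 132636.88

Let C be the CIF value. C = EXW price + pre-shipment costs + freight + 0.4% × C
C − 0.4% × C = 125202.21 + 1595.69 + 229.77 + 459.67 + 4618.99
0.996 × C = 132106.33
C = 132106.33 / 0.996 = 132636.88
Insurance premium = 0.4% × 132636.88 = 530.55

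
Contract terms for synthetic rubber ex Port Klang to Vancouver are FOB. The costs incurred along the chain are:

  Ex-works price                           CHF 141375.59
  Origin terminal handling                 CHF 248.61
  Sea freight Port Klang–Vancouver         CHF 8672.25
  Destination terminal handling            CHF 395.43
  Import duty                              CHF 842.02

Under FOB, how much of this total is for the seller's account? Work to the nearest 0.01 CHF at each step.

FOB: the seller bears costs until goods are on board at the origin port; the buyer bears freight, insurance and all costs thereafter.
Seller's account: goods 141375.59 + origin terminal 248.61 = 141624.20
Buyer's account: freight 8672.25 + destination terminal 395.43 + duty 842.02 = 9909.70

Seller's account: CHF 141624.20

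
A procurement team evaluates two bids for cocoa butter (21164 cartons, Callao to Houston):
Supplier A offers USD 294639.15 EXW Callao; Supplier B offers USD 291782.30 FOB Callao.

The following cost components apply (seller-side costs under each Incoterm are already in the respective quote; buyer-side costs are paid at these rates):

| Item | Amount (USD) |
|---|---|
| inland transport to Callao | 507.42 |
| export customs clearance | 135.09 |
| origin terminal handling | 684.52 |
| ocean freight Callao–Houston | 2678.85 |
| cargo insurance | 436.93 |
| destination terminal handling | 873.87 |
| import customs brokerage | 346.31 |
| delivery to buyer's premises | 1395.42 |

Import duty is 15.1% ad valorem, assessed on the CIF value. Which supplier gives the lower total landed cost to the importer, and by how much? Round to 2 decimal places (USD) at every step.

Supplier A (EXW):
CIF value = EXW price + inland to port + export clearance + origin terminal + freight + insurance = 294639.15 + 507.42 + 135.09 + 684.52 + 2678.85 + 436.93 = 299081.96
Import duty = 299081.96 × 15.1% = 45161.38
Buyer bears (A): 507.42 + 135.09 + 684.52 + 2678.85 + 436.93 + 873.87 + 346.31 + 1395.42 = 7058.41
Landed cost (A) = invoice 294639.15 + 7058.41 + duty 45161.38 = 346858.94
Supplier B (FOB):
CIF value = FOB price + freight + insurance = 291782.30 + 2678.85 + 436.93 = 294898.08
Import duty = 294898.08 × 15.1% = 44529.61
Buyer bears (B): 2678.85 + 436.93 + 873.87 + 346.31 + 1395.42 = 5731.38
Landed cost (B) = invoice 291782.30 + 5731.38 + duty 44529.61 = 342043.29
Difference = |346858.94 − 342043.29| = 4815.65

Supplier B is cheaper by USD 4815.65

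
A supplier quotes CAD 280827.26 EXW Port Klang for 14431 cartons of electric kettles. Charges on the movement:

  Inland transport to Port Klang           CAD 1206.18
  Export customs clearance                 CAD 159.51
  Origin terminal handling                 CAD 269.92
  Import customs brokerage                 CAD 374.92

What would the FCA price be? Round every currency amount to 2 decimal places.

FCA price: CAD 282192.95

Not relevant to the conversion: brokerage, origin terminal — on the buyer under both terms; not part of either seller's price.
From EXW to FCA, the seller additionally bears: inland to port, export clearance.
FCA price = 280827.26 + 1206.18 + 159.51 = 282192.95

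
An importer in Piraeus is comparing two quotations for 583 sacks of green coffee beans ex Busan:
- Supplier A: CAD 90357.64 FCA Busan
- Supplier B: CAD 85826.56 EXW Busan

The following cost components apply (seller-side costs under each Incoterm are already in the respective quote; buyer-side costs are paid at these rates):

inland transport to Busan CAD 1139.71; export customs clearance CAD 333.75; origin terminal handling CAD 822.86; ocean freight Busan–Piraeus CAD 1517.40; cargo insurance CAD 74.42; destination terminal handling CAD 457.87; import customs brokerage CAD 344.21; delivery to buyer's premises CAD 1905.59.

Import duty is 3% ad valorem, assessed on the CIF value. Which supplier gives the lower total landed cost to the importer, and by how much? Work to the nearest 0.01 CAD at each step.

Supplier A (FCA):
CIF value = FCA price + origin terminal + freight + insurance = 90357.64 + 822.86 + 1517.40 + 74.42 = 92772.32
Import duty = 92772.32 × 3% = 2783.17
Buyer bears (A): 822.86 + 1517.40 + 74.42 + 457.87 + 344.21 + 1905.59 = 5122.35
Landed cost (A) = invoice 90357.64 + 5122.35 + duty 2783.17 = 98263.16
Supplier B (EXW):
CIF value = EXW price + inland to port + export clearance + origin terminal + freight + insurance = 85826.56 + 1139.71 + 333.75 + 822.86 + 1517.40 + 74.42 = 89714.70
Import duty = 89714.70 × 3% = 2691.44
Buyer bears (B): 1139.71 + 333.75 + 822.86 + 1517.40 + 74.42 + 457.87 + 344.21 + 1905.59 = 6595.81
Landed cost (B) = invoice 85826.56 + 6595.81 + duty 2691.44 = 95113.81
Difference = |98263.16 − 95113.81| = 3149.35

Supplier B is cheaper by CAD 3149.35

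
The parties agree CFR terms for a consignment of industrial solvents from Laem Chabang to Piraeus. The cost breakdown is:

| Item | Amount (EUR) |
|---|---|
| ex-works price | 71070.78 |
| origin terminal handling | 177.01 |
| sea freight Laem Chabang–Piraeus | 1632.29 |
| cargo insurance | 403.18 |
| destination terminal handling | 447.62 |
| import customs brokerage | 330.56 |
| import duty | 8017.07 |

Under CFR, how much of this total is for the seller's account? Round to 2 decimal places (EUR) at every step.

Seller's account: EUR 72880.08

CFR: the seller pays costs through ocean freight to the destination port, but not insurance.
Seller's account: goods 71070.78 + origin terminal 177.01 + freight 1632.29 = 72880.08
Buyer's account: insurance 403.18 + destination terminal 447.62 + brokerage 330.56 + duty 8017.07 = 9198.43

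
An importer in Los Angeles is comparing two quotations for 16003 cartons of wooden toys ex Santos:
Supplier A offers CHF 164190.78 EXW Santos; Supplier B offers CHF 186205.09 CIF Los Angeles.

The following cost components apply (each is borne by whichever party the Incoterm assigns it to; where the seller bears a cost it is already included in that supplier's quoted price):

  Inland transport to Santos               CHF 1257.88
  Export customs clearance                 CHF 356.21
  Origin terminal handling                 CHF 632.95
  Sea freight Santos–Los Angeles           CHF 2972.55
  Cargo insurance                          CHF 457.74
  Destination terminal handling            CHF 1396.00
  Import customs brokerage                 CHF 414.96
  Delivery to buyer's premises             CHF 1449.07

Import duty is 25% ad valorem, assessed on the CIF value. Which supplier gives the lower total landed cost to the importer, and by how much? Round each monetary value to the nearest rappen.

Supplier A (EXW):
CIF value = EXW price + inland to port + export clearance + origin terminal + freight + insurance = 164190.78 + 1257.88 + 356.21 + 632.95 + 2972.55 + 457.74 = 169868.11
Import duty = 169868.11 × 25% = 42467.03
Buyer bears (A): 1257.88 + 356.21 + 632.95 + 2972.55 + 457.74 + 1396.00 + 414.96 + 1449.07 = 8937.36
Landed cost (A) = invoice 164190.78 + 8937.36 + duty 42467.03 = 215595.17
Supplier B (CIF):
The CIF price already equals the CIF value: 186205.09
Import duty = 186205.09 × 25% = 46551.27
Buyer bears (B): 1396.00 + 414.96 + 1449.07 = 3260.03
Landed cost (B) = invoice 186205.09 + 3260.03 + duty 46551.27 = 236016.39
Difference = |215595.17 − 236016.39| = 20421.22

Supplier A is cheaper by CHF 20421.22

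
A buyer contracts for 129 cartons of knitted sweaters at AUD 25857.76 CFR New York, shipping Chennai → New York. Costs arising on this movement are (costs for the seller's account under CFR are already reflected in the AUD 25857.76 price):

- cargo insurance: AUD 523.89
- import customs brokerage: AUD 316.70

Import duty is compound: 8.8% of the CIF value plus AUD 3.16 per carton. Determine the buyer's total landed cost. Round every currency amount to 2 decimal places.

Total landed cost: AUD 29427.58

CFR: the seller pays costs through ocean freight to the destination port, but not insurance.
CIF value = CFR price + insurance = 25857.76 + 523.89 = 26381.65
Ad valorem component: 26381.65 × 8.8% = 2321.59
Specific component: 129 × 3.16 = 407.64
Import duty = 2321.59 + 407.64 = 2729.23
Buyer bears: insurance 523.89 + brokerage 316.70 + duty 2729.23 = 3569.82
Landed cost = invoice 25857.76 + 3569.82 = 29427.58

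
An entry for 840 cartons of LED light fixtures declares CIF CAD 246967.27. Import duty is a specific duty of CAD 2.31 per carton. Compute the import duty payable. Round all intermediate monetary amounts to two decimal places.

Import duty: CAD 1940.40

Import duty = 840 × 2.31 = 1940.40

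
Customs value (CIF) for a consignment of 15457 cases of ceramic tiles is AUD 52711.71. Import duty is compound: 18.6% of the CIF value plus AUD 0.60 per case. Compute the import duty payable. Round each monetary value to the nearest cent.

Ad valorem component: 52711.71 × 18.6% = 9804.38
Specific component: 15457 × 0.60 = 9274.20
Import duty = 9804.38 + 9274.20 = 19078.58

Import duty: AUD 19078.58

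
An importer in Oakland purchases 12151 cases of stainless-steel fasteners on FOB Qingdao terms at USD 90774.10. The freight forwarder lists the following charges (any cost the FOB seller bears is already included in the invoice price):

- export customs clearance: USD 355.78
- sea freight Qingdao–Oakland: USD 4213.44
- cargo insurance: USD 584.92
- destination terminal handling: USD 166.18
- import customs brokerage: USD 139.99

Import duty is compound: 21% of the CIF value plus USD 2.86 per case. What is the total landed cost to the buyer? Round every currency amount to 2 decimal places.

Total landed cost: USD 150700.71

FOB: the seller bears costs until goods are on board at the origin port; the buyer bears freight, insurance and all costs thereafter.
Already in the invoice (seller's account under FOB): export clearance — exclude.
CIF value = FOB price + freight + insurance = 90774.10 + 4213.44 + 584.92 = 95572.46
Ad valorem component: 95572.46 × 21% = 20070.22
Specific component: 12151 × 2.86 = 34751.86
Import duty = 20070.22 + 34751.86 = 54822.08
Buyer bears: freight 4213.44 + insurance 584.92 + destination terminal 166.18 + brokerage 139.99 + duty 54822.08 = 59926.61
Landed cost = invoice 90774.10 + 59926.61 = 150700.71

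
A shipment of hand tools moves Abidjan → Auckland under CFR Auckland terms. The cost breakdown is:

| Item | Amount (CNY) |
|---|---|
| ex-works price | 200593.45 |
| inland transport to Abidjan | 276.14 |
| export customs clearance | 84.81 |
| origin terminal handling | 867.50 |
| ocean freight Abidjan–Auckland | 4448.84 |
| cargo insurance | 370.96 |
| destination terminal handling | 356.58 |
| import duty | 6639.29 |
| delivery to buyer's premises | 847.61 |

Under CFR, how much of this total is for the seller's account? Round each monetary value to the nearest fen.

Seller's account: CNY 206270.74

CFR: the seller pays costs through ocean freight to the destination port, but not insurance.
Seller's account: goods 200593.45 + inland to port 276.14 + export clearance 84.81 + origin terminal 867.50 + freight 4448.84 = 206270.74
Buyer's account: insurance 370.96 + destination terminal 356.58 + duty 6639.29 + delivery 847.61 = 8214.44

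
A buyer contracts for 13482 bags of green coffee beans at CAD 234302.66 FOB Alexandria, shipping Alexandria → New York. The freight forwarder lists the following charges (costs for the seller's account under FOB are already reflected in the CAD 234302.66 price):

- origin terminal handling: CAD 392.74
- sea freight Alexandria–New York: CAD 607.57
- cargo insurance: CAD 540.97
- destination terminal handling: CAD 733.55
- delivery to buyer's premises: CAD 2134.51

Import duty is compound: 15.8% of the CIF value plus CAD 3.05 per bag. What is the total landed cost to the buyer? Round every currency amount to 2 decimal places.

Total landed cost: CAD 316640.65

FOB: the seller bears costs until goods are on board at the origin port; the buyer bears freight, insurance and all costs thereafter.
Already in the invoice (seller's account under FOB): origin terminal — exclude.
CIF value = FOB price + freight + insurance = 234302.66 + 607.57 + 540.97 = 235451.20
Ad valorem component: 235451.20 × 15.8% = 37201.29
Specific component: 13482 × 3.05 = 41120.10
Import duty = 37201.29 + 41120.10 = 78321.39
Buyer bears: freight 607.57 + insurance 540.97 + destination terminal 733.55 + delivery 2134.51 + duty 78321.39 = 82337.99
Landed cost = invoice 234302.66 + 82337.99 = 316640.65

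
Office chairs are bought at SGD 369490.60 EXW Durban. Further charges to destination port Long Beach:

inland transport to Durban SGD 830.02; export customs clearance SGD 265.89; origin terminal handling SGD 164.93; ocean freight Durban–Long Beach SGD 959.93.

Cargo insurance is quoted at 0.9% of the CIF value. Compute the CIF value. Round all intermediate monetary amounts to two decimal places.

Let C be the CIF value. C = EXW price + pre-shipment costs + freight + 0.9% × C
C − 0.9% × C = 369490.60 + 830.02 + 265.89 + 164.93 + 959.93
0.991 × C = 371711.37
C = 371711.37 / 0.991 = 375087.15
Insurance premium = 0.9% × 375087.15 = 3375.78

CIF value: SGD 375087.15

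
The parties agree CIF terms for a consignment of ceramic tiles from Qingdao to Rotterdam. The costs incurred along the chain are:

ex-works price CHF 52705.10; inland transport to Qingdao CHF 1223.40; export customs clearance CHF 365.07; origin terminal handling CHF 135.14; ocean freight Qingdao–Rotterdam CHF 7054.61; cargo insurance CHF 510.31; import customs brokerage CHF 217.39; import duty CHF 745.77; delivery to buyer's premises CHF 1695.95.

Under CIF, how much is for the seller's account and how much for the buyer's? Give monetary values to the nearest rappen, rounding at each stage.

Seller: CHF 61993.63; buyer: CHF 2659.11

CIF: the seller pays costs through ocean freight and marine insurance to the destination port.
Seller's account: goods 52705.10 + inland to port 1223.40 + export clearance 365.07 + origin terminal 135.14 + freight 7054.61 + insurance 510.31 = 61993.63
Buyer's account: brokerage 217.39 + duty 745.77 + delivery 1695.95 = 2659.11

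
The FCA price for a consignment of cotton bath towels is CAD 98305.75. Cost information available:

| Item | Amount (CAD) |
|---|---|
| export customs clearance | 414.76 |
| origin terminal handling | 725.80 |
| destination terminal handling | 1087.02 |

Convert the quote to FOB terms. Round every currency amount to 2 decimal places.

Not relevant to the conversion: export clearance — on the seller under both FCA and FOB; already in the FCA price and stays in the FOB price. destination terminal — on the buyer under both terms; not part of either seller's price.
From FCA to FOB, the seller additionally bears: origin terminal.
FOB price = 98305.75 + 725.80 = 99031.55

FOB price: CAD 99031.55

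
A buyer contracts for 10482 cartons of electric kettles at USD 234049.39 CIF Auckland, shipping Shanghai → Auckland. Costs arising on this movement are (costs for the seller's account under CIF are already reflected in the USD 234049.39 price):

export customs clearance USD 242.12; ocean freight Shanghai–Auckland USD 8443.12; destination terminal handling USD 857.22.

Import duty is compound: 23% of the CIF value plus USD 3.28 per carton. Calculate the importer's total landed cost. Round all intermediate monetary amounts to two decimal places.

Total landed cost: USD 323118.93

CIF: the seller pays costs through ocean freight and marine insurance to the destination port.
Already in the invoice (seller's account under CIF): export clearance, freight — exclude.
The CIF price already equals the CIF value: 234049.39
Ad valorem component: 234049.39 × 23% = 53831.36
Specific component: 10482 × 3.28 = 34380.96
Import duty = 53831.36 + 34380.96 = 88212.32
Buyer bears: destination terminal 857.22 + duty 88212.32 = 89069.54
Landed cost = invoice 234049.39 + 89069.54 = 323118.93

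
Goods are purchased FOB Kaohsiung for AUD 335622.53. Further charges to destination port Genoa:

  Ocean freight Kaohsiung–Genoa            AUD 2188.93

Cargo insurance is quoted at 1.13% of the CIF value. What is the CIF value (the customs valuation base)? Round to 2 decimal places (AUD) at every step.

CIF value: AUD 341672.36

Let C be the CIF value. C = FOB price + freight + 1.13% × C
C − 1.13% × C = 335622.53 + 2188.93
0.9887 × C = 337811.46
C = 337811.46 / 0.9887 = 341672.36
Insurance premium = 1.13% × 341672.36 = 3860.90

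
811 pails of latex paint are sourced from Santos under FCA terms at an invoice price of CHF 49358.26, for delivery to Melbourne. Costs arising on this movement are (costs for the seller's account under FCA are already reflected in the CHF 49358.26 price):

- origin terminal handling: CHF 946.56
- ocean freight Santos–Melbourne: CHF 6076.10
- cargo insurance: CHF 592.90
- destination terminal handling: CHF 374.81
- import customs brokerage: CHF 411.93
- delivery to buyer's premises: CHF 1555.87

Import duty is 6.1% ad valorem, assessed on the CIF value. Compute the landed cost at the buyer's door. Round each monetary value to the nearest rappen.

Total landed cost: CHF 62791.83

FCA: the seller delivers export-cleared goods to the carrier; the buyer bears costs from that point.
CIF value = FCA price + origin terminal + freight + insurance = 49358.26 + 946.56 + 6076.10 + 592.90 = 56973.82
Import duty = 56973.82 × 6.1% = 3475.40
Buyer bears: origin terminal 946.56 + freight 6076.10 + insurance 592.90 + destination terminal 374.81 + brokerage 411.93 + delivery 1555.87 + duty 3475.40 = 13433.57
Landed cost = invoice 49358.26 + 13433.57 = 62791.83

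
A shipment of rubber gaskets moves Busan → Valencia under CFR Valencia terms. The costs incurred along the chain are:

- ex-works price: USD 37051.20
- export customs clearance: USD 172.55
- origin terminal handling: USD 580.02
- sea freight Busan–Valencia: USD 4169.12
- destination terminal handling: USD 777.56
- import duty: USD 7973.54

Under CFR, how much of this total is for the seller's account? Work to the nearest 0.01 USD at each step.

Seller's account: USD 41972.89

CFR: the seller pays costs through ocean freight to the destination port, but not insurance.
Seller's account: goods 37051.20 + export clearance 172.55 + origin terminal 580.02 + freight 4169.12 = 41972.89
Buyer's account: destination terminal 777.56 + duty 7973.54 = 8751.10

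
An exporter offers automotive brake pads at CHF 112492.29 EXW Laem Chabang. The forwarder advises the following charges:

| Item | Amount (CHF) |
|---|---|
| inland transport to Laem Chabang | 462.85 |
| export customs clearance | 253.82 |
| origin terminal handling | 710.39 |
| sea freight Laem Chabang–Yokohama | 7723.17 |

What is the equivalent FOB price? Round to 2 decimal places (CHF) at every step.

Not relevant to the conversion: freight — on the buyer under both terms; not part of either seller's price.
From EXW to FOB, the seller additionally bears: inland to port, export clearance, origin terminal.
FOB price = 112492.29 + 462.85 + 253.82 + 710.39 = 113919.35

FOB price: CHF 113919.35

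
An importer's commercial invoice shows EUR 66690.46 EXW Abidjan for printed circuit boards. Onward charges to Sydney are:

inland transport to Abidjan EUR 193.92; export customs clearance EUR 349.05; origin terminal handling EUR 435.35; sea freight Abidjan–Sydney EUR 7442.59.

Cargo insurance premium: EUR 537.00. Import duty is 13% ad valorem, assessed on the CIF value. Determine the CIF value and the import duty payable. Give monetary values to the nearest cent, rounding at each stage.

CIF = EXW price + pre-shipment costs + freight + insurance
CIF = 66690.46 + 193.92 + 349.05 + 435.35 + 7442.59 + 537.00 = 75648.37
Import duty = 75648.37 × 13% = 9834.29

CIF value: EUR 75648.37; import duty: EUR 9834.29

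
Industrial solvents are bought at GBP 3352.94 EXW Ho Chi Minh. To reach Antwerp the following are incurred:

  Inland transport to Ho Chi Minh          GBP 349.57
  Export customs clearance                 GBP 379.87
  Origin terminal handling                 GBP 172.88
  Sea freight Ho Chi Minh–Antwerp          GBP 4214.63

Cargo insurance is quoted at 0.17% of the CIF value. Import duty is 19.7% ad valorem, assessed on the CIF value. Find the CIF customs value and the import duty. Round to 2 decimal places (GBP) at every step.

Let C be the CIF value. C = EXW price + pre-shipment costs + freight + 0.17% × C
C − 0.17% × C = 3352.94 + 349.57 + 379.87 + 172.88 + 4214.63
0.9983 × C = 8469.89
C = 8469.89 / 0.9983 = 8484.31
Insurance premium = 0.17% × 8484.31 = 14.42
Import duty = 8484.31 × 19.7% = 1671.41

CIF value: GBP 8484.31; import duty: GBP 1671.41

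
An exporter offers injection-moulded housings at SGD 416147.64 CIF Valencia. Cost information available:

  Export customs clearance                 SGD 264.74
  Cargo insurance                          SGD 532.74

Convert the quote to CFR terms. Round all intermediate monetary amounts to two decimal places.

CFR price: SGD 415614.90

Not relevant to the conversion: export clearance — on the seller under both CIF and CFR; already in the CIF price and stays in the CFR price.
From CIF to CFR, the seller no longer bears: insurance.
CFR price = 416147.64 − 532.74 = 415614.90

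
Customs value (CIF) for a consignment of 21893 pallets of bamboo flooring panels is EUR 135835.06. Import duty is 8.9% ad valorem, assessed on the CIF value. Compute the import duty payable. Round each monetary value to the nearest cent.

Import duty = 135835.06 × 8.9% = 12089.32

Import duty: EUR 12089.32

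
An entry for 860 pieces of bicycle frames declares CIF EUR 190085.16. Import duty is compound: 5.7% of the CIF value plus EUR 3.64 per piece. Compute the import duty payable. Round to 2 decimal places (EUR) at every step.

Ad valorem component: 190085.16 × 5.7% = 10834.85
Specific component: 860 × 3.64 = 3130.40
Import duty = 10834.85 + 3130.40 = 13965.25

Import duty: EUR 13965.25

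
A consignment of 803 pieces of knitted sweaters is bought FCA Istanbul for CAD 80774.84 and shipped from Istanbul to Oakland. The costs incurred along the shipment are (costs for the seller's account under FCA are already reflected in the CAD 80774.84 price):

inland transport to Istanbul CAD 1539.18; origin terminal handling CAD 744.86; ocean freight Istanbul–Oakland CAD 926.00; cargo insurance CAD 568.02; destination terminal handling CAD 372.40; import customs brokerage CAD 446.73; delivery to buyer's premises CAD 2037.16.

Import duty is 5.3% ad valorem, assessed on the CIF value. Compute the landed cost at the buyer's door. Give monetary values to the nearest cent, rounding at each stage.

FCA: the seller delivers export-cleared goods to the carrier; the buyer bears costs from that point.
Already in the invoice (seller's account under FCA): inland to port — exclude.
CIF value = FCA price + origin terminal + freight + insurance = 80774.84 + 744.86 + 926.00 + 568.02 = 83013.72
Import duty = 83013.72 × 5.3% = 4399.73
Buyer bears: origin terminal 744.86 + freight 926.00 + insurance 568.02 + destination terminal 372.40 + brokerage 446.73 + delivery 2037.16 + duty 4399.73 = 9494.90
Landed cost = invoice 80774.84 + 9494.90 = 90269.74

Total landed cost: CAD 90269.74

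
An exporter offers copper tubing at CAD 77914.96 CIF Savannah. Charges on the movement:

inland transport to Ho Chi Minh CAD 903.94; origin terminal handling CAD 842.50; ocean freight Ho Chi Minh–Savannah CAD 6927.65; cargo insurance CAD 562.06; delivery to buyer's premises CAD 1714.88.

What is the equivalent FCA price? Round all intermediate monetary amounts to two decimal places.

Not relevant to the conversion: inland to port — on the seller under both CIF and FCA; already in the CIF price and stays in the FCA price. delivery — on the buyer under both terms; not part of either seller's price.
From CIF to FCA, the seller no longer bears: origin terminal, freight, insurance.
FCA price = 77914.96 − 842.50 − 6927.65 − 562.06 = 69582.75

FCA price: CAD 69582.75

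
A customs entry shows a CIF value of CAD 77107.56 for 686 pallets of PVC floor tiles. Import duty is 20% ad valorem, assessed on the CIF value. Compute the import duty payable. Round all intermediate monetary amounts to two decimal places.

Import duty = 77107.56 × 20% = 15421.51

Import duty: CAD 15421.51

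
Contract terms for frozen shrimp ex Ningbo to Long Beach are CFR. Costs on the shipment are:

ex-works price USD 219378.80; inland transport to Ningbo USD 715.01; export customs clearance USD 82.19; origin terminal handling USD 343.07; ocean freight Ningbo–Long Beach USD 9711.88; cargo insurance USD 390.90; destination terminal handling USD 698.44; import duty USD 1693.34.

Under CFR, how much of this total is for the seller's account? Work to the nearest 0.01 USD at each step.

CFR: the seller pays costs through ocean freight to the destination port, but not insurance.
Seller's account: goods 219378.80 + inland to port 715.01 + export clearance 82.19 + origin terminal 343.07 + freight 9711.88 = 230230.95
Buyer's account: insurance 390.90 + destination terminal 698.44 + duty 1693.34 = 2782.68

Seller's account: USD 230230.95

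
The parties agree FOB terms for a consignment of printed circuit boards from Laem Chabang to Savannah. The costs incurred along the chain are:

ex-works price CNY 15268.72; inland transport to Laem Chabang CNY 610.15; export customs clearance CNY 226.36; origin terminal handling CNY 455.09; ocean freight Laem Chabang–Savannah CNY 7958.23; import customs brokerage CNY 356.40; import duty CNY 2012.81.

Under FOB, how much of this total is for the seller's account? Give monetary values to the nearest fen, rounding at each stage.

FOB: the seller bears costs until goods are on board at the origin port; the buyer bears freight, insurance and all costs thereafter.
Seller's account: goods 15268.72 + inland to port 610.15 + export clearance 226.36 + origin terminal 455.09 = 16560.32
Buyer's account: freight 7958.23 + brokerage 356.40 + duty 2012.81 = 10327.44

Seller's account: CNY 16560.32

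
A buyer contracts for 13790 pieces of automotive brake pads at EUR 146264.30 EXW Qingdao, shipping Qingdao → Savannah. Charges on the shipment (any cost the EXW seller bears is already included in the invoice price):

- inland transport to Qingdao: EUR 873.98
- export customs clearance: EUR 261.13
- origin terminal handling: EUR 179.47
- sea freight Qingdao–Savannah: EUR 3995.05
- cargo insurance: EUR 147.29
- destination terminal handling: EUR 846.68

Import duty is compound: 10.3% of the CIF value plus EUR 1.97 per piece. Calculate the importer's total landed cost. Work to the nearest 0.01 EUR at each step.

EXW: the seller makes goods available at their premises; the buyer bears all onward costs.
CIF value = EXW price + inland to port + export clearance + origin terminal + freight + insurance = 146264.30 + 873.98 + 261.13 + 179.47 + 3995.05 + 147.29 = 151721.22
Ad valorem component: 151721.22 × 10.3% = 15627.29
Specific component: 13790 × 1.97 = 27166.30
Import duty = 15627.29 + 27166.30 = 42793.59
Buyer bears: inland to port 873.98 + export clearance 261.13 + origin terminal 179.47 + freight 3995.05 + insurance 147.29 + destination terminal 846.68 + duty 42793.59 = 49097.19
Landed cost = invoice 146264.30 + 49097.19 = 195361.49

Total landed cost: EUR 195361.49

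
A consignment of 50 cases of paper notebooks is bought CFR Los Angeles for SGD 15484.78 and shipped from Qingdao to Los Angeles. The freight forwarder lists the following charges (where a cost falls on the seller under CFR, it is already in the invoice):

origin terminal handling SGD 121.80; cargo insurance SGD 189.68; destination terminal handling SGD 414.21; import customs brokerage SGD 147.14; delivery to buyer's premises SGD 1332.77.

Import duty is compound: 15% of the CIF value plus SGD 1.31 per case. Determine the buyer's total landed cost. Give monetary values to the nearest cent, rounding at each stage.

CFR: the seller pays costs through ocean freight to the destination port, but not insurance.
Already in the invoice (seller's account under CFR): origin terminal — exclude.
CIF value = CFR price + insurance = 15484.78 + 189.68 = 15674.46
Ad valorem component: 15674.46 × 15% = 2351.17
Specific component: 50 × 1.31 = 65.50
Import duty = 2351.17 + 65.50 = 2416.67
Buyer bears: insurance 189.68 + destination terminal 414.21 + brokerage 147.14 + delivery 1332.77 + duty 2416.67 = 4500.47
Landed cost = invoice 15484.78 + 4500.47 = 19985.25

Total landed cost: SGD 19985.25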